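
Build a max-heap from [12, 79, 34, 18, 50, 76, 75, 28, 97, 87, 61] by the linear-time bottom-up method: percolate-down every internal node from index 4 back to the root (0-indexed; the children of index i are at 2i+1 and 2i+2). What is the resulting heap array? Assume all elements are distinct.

[97, 87, 76, 79, 61, 34, 75, 28, 18, 50, 12]

sift down from index 4:
  50 vs larger child 87 at index 9, swap → [12, 79, 34, 18, 87, 76, 75, 28, 97, 50, 61]
sift down from index 3:
  18 vs larger child 97 at index 8, swap → [12, 79, 34, 97, 87, 76, 75, 28, 18, 50, 61]
sift down from index 2:
  34 vs larger child 76 at index 5, swap → [12, 79, 76, 97, 87, 34, 75, 28, 18, 50, 61]
sift down from index 1:
  79 vs larger child 97 at index 3, swap → [12, 97, 76, 79, 87, 34, 75, 28, 18, 50, 61]
sift down from index 0:
  12 vs larger child 97 at index 1, swap → [97, 12, 76, 79, 87, 34, 75, 28, 18, 50, 61]
  12 vs larger child 87 at index 4, swap → [97, 87, 76, 79, 12, 34, 75, 28, 18, 50, 61]
  12 vs larger child 61 at index 10, swap → [97, 87, 76, 79, 61, 34, 75, 28, 18, 50, 12]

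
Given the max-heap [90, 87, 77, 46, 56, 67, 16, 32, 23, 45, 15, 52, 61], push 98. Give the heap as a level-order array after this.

[98, 87, 90, 46, 56, 67, 77, 32, 23, 45, 15, 52, 61, 16]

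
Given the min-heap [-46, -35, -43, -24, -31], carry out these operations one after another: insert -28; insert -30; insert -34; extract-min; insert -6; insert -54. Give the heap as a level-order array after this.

insert -28:
  append -28 at index 5 → [-46, -35, -43, -24, -31, -28] (no swap needed)
insert -30:
  append -30 at index 6 → [-46, -35, -43, -24, -31, -28, -30] (no swap needed)
insert -34:
  append -34 at index 7 → [-46, -35, -43, -24, -31, -28, -30, -34]
  -34 < parent -24 at index 3, swap → [-46, -35, -43, -34, -31, -28, -30, -24]
extract-min → returns -46:
  remove root -46; move last element -24 to root → [-24, -35, -43, -34, -31, -28, -30]
  -24 vs smaller child -43 at index 2, swap → [-43, -35, -24, -34, -31, -28, -30]
  -24 vs smaller child -30 at index 6, swap → [-43, -35, -30, -34, -31, -28, -24]
insert -6:
  append -6 at index 7 → [-43, -35, -30, -34, -31, -28, -24, -6] (no swap needed)
insert -54:
  append -54 at index 8 → [-43, -35, -30, -34, -31, -28, -24, -6, -54]
  -54 < parent -34 at index 3, swap → [-43, -35, -30, -54, -31, -28, -24, -6, -34]
  -54 < parent -35 at index 1, swap → [-43, -54, -30, -35, -31, -28, -24, -6, -34]
  -54 < parent -43 at index 0, swap → [-54, -43, -30, -35, -31, -28, -24, -6, -34]

[-54, -43, -30, -35, -31, -28, -24, -6, -34]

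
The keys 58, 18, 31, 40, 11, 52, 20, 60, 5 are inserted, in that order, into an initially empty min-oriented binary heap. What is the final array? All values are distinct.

[5, 11, 20, 18, 40, 52, 31, 60, 58]

Insert 58:
  append 58 at index 0 → [58] (no swap needed)
Insert 18:
  append 18 at index 1 → [58, 18]
  18 < parent 58 at index 0, swap → [18, 58]
Insert 31:
  append 31 at index 2 → [18, 58, 31] (no swap needed)
Insert 40:
  append 40 at index 3 → [18, 58, 31, 40]
  40 < parent 58 at index 1, swap → [18, 40, 31, 58]
Insert 11:
  append 11 at index 4 → [18, 40, 31, 58, 11]
  11 < parent 40 at index 1, swap → [18, 11, 31, 58, 40]
  11 < parent 18 at index 0, swap → [11, 18, 31, 58, 40]
Insert 52:
  append 52 at index 5 → [11, 18, 31, 58, 40, 52] (no swap needed)
Insert 20:
  append 20 at index 6 → [11, 18, 31, 58, 40, 52, 20]
  20 < parent 31 at index 2, swap → [11, 18, 20, 58, 40, 52, 31]
Insert 60:
  append 60 at index 7 → [11, 18, 20, 58, 40, 52, 31, 60] (no swap needed)
Insert 5:
  append 5 at index 8 → [11, 18, 20, 58, 40, 52, 31, 60, 5]
  5 < parent 58 at index 3, swap → [11, 18, 20, 5, 40, 52, 31, 60, 58]
  5 < parent 18 at index 1, swap → [11, 5, 20, 18, 40, 52, 31, 60, 58]
  5 < parent 11 at index 0, swap → [5, 11, 20, 18, 40, 52, 31, 60, 58]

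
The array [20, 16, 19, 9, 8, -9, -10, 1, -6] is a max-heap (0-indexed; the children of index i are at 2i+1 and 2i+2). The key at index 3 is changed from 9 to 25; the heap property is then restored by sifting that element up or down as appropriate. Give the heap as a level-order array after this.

set index 3 from 9 to 25 → [20, 16, 19, 25, 8, -9, -10, 1, -6]
25 > parent 16 at index 1, swap → [20, 25, 19, 16, 8, -9, -10, 1, -6]
25 > parent 20 at index 0, swap → [25, 20, 19, 16, 8, -9, -10, 1, -6]

[25, 20, 19, 16, 8, -9, -10, 1, -6]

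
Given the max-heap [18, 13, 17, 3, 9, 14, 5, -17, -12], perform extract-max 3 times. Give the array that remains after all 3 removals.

extract-max #1 returns 18:
  remove root 18; move last element -12 to root → [-12, 13, 17, 3, 9, 14, 5, -17]
  -12 vs larger child 17 at index 2, swap → [17, 13, -12, 3, 9, 14, 5, -17]
  -12 vs larger child 14 at index 5, swap → [17, 13, 14, 3, 9, -12, 5, -17]
extract-max #2 returns 17:
  remove root 17; move last element -17 to root → [-17, 13, 14, 3, 9, -12, 5]
  -17 vs larger child 14 at index 2, swap → [14, 13, -17, 3, 9, -12, 5]
  -17 vs larger child 5 at index 6, swap → [14, 13, 5, 3, 9, -12, -17]
extract-max #3 returns 14:
  remove root 14; move last element -17 to root → [-17, 13, 5, 3, 9, -12]
  -17 vs larger child 13 at index 1, swap → [13, -17, 5, 3, 9, -12]
  -17 vs larger child 9 at index 4, swap → [13, 9, 5, 3, -17, -12]

[13, 9, 5, 3, -17, -12]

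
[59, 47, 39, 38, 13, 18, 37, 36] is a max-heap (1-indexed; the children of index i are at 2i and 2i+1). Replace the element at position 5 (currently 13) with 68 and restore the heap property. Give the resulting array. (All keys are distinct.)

[68, 59, 39, 38, 47, 18, 37, 36]

set index 5 from 13 to 68 → [59, 47, 39, 38, 68, 18, 37, 36]
68 > parent 47 at index 2, swap → [59, 68, 39, 38, 47, 18, 37, 36]
68 > parent 59 at index 1, swap → [68, 59, 39, 38, 47, 18, 37, 36]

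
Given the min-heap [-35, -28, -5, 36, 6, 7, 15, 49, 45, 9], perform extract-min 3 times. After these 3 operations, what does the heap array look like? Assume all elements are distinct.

[6, 9, 7, 36, 49, 45, 15]

extract-min #1 returns -35:
  remove root -35; move last element 9 to root → [9, -28, -5, 36, 6, 7, 15, 49, 45]
  9 vs smaller child -28 at index 1, swap → [-28, 9, -5, 36, 6, 7, 15, 49, 45]
  9 vs smaller child 6 at index 4, swap → [-28, 6, -5, 36, 9, 7, 15, 49, 45]
extract-min #2 returns -28:
  remove root -28; move last element 45 to root → [45, 6, -5, 36, 9, 7, 15, 49]
  45 vs smaller child -5 at index 2, swap → [-5, 6, 45, 36, 9, 7, 15, 49]
  45 vs smaller child 7 at index 5, swap → [-5, 6, 7, 36, 9, 45, 15, 49]
extract-min #3 returns -5:
  remove root -5; move last element 49 to root → [49, 6, 7, 36, 9, 45, 15]
  49 vs smaller child 6 at index 1, swap → [6, 49, 7, 36, 9, 45, 15]
  49 vs smaller child 9 at index 4, swap → [6, 9, 7, 36, 49, 45, 15]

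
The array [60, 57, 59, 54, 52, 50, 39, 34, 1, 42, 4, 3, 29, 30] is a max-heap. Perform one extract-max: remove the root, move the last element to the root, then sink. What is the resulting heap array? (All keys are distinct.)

[59, 57, 50, 54, 52, 30, 39, 34, 1, 42, 4, 3, 29]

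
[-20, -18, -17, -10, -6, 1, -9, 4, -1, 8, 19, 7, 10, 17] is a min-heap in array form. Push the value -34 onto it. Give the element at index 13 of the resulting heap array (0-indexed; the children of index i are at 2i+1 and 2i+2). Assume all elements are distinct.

append -34 at index 14 → [-20, -18, -17, -10, -6, 1, -9, 4, -1, 8, 19, 7, 10, 17, -34]
-34 < parent -9 at index 6, swap → [-20, -18, -17, -10, -6, 1, -34, 4, -1, 8, 19, 7, 10, 17, -9]
-34 < parent -17 at index 2, swap → [-20, -18, -34, -10, -6, 1, -17, 4, -1, 8, 19, 7, 10, 17, -9]
-34 < parent -20 at index 0, swap → [-34, -18, -20, -10, -6, 1, -17, 4, -1, 8, 19, 7, 10, 17, -9]
resulting array: [-34, -18, -20, -10, -6, 1, -17, 4, -1, 8, 19, 7, 10, 17, -9]

17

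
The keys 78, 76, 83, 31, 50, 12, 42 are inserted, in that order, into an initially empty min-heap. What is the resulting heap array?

[12, 50, 31, 78, 76, 83, 42]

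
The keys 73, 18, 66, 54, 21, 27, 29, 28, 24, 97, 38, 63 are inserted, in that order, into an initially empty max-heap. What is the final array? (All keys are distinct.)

[97, 73, 66, 28, 54, 63, 29, 18, 24, 21, 38, 27]

Insert 73:
  append 73 at index 0 → [73] (no swap needed)
Insert 18:
  append 18 at index 1 → [73, 18] (no swap needed)
Insert 66:
  append 66 at index 2 → [73, 18, 66] (no swap needed)
Insert 54:
  append 54 at index 3 → [73, 18, 66, 54]
  54 > parent 18 at index 1, swap → [73, 54, 66, 18]
Insert 21:
  append 21 at index 4 → [73, 54, 66, 18, 21] (no swap needed)
Insert 27:
  append 27 at index 5 → [73, 54, 66, 18, 21, 27] (no swap needed)
Insert 29:
  append 29 at index 6 → [73, 54, 66, 18, 21, 27, 29] (no swap needed)
Insert 28:
  append 28 at index 7 → [73, 54, 66, 18, 21, 27, 29, 28]
  28 > parent 18 at index 3, swap → [73, 54, 66, 28, 21, 27, 29, 18]
Insert 24:
  append 24 at index 8 → [73, 54, 66, 28, 21, 27, 29, 18, 24] (no swap needed)
Insert 97:
  append 97 at index 9 → [73, 54, 66, 28, 21, 27, 29, 18, 24, 97]
  97 > parent 21 at index 4, swap → [73, 54, 66, 28, 97, 27, 29, 18, 24, 21]
  97 > parent 54 at index 1, swap → [73, 97, 66, 28, 54, 27, 29, 18, 24, 21]
  97 > parent 73 at index 0, swap → [97, 73, 66, 28, 54, 27, 29, 18, 24, 21]
Insert 38:
  append 38 at index 10 → [97, 73, 66, 28, 54, 27, 29, 18, 24, 21, 38] (no swap needed)
Insert 63:
  append 63 at index 11 → [97, 73, 66, 28, 54, 27, 29, 18, 24, 21, 38, 63]
  63 > parent 27 at index 5, swap → [97, 73, 66, 28, 54, 63, 29, 18, 24, 21, 38, 27]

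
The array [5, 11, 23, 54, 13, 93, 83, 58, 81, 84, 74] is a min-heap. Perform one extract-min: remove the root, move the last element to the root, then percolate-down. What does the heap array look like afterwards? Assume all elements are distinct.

remove root 5; move last element 74 to root → [74, 11, 23, 54, 13, 93, 83, 58, 81, 84]
74 vs smaller child 11 at index 1, swap → [11, 74, 23, 54, 13, 93, 83, 58, 81, 84]
74 vs smaller child 13 at index 4, swap → [11, 13, 23, 54, 74, 93, 83, 58, 81, 84]

[11, 13, 23, 54, 74, 93, 83, 58, 81, 84]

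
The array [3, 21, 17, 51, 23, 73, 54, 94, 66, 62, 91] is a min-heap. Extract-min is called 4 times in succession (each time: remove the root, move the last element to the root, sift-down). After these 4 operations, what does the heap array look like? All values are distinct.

extract-min #1 returns 3:
  remove root 3; move last element 91 to root → [91, 21, 17, 51, 23, 73, 54, 94, 66, 62]
  91 vs smaller child 17 at index 2, swap → [17, 21, 91, 51, 23, 73, 54, 94, 66, 62]
  91 vs smaller child 54 at index 6, swap → [17, 21, 54, 51, 23, 73, 91, 94, 66, 62]
extract-min #2 returns 17:
  remove root 17; move last element 62 to root → [62, 21, 54, 51, 23, 73, 91, 94, 66]
  62 vs smaller child 21 at index 1, swap → [21, 62, 54, 51, 23, 73, 91, 94, 66]
  62 vs smaller child 23 at index 4, swap → [21, 23, 54, 51, 62, 73, 91, 94, 66]
extract-min #3 returns 21:
  remove root 21; move last element 66 to root → [66, 23, 54, 51, 62, 73, 91, 94]
  66 vs smaller child 23 at index 1, swap → [23, 66, 54, 51, 62, 73, 91, 94]
  66 vs smaller child 51 at index 3, swap → [23, 51, 54, 66, 62, 73, 91, 94]
extract-min #4 returns 23:
  remove root 23; move last element 94 to root → [94, 51, 54, 66, 62, 73, 91]
  94 vs smaller child 51 at index 1, swap → [51, 94, 54, 66, 62, 73, 91]
  94 vs smaller child 62 at index 4, swap → [51, 62, 54, 66, 94, 73, 91]

[51, 62, 54, 66, 94, 73, 91]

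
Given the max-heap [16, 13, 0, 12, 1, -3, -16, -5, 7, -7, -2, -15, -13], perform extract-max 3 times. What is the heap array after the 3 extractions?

[7, 1, 0, -5, -2, -3, -16, -15, -13, -7]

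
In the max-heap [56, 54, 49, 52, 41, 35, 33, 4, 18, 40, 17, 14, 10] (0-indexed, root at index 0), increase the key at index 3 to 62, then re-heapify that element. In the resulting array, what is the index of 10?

12

set index 3 from 52 to 62 → [56, 54, 49, 62, 41, 35, 33, 4, 18, 40, 17, 14, 10]
62 > parent 54 at index 1, swap → [56, 62, 49, 54, 41, 35, 33, 4, 18, 40, 17, 14, 10]
62 > parent 56 at index 0, swap → [62, 56, 49, 54, 41, 35, 33, 4, 18, 40, 17, 14, 10]
resulting array: [62, 56, 49, 54, 41, 35, 33, 4, 18, 40, 17, 14, 10]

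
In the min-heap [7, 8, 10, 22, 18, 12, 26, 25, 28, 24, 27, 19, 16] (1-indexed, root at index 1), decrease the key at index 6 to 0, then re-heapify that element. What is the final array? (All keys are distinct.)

[0, 8, 7, 22, 18, 10, 26, 25, 28, 24, 27, 19, 16]

set index 6 from 12 to 0 → [7, 8, 10, 22, 18, 0, 26, 25, 28, 24, 27, 19, 16]
0 < parent 10 at index 3, swap → [7, 8, 0, 22, 18, 10, 26, 25, 28, 24, 27, 19, 16]
0 < parent 7 at index 1, swap → [0, 8, 7, 22, 18, 10, 26, 25, 28, 24, 27, 19, 16]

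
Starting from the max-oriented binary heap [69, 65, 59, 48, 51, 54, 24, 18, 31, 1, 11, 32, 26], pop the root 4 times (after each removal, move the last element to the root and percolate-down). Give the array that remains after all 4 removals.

[51, 48, 32, 31, 26, 11, 24, 18, 1]

extract-max #1 returns 69:
  remove root 69; move last element 26 to root → [26, 65, 59, 48, 51, 54, 24, 18, 31, 1, 11, 32]
  26 vs larger child 65 at index 1, swap → [65, 26, 59, 48, 51, 54, 24, 18, 31, 1, 11, 32]
  26 vs larger child 51 at index 4, swap → [65, 51, 59, 48, 26, 54, 24, 18, 31, 1, 11, 32]
extract-max #2 returns 65:
  remove root 65; move last element 32 to root → [32, 51, 59, 48, 26, 54, 24, 18, 31, 1, 11]
  32 vs larger child 59 at index 2, swap → [59, 51, 32, 48, 26, 54, 24, 18, 31, 1, 11]
  32 vs larger child 54 at index 5, swap → [59, 51, 54, 48, 26, 32, 24, 18, 31, 1, 11]
extract-max #3 returns 59:
  remove root 59; move last element 11 to root → [11, 51, 54, 48, 26, 32, 24, 18, 31, 1]
  11 vs larger child 54 at index 2, swap → [54, 51, 11, 48, 26, 32, 24, 18, 31, 1]
  11 vs larger child 32 at index 5, swap → [54, 51, 32, 48, 26, 11, 24, 18, 31, 1]
extract-max #4 returns 54:
  remove root 54; move last element 1 to root → [1, 51, 32, 48, 26, 11, 24, 18, 31]
  1 vs larger child 51 at index 1, swap → [51, 1, 32, 48, 26, 11, 24, 18, 31]
  1 vs larger child 48 at index 3, swap → [51, 48, 32, 1, 26, 11, 24, 18, 31]
  1 vs larger child 31 at index 8, swap → [51, 48, 32, 31, 26, 11, 24, 18, 1]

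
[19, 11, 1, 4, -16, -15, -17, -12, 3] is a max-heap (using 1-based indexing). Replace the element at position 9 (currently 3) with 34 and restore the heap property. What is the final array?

[34, 19, 1, 11, -16, -15, -17, -12, 4]

set index 9 from 3 to 34 → [19, 11, 1, 4, -16, -15, -17, -12, 34]
34 > parent 4 at index 4, swap → [19, 11, 1, 34, -16, -15, -17, -12, 4]
34 > parent 11 at index 2, swap → [19, 34, 1, 11, -16, -15, -17, -12, 4]
34 > parent 19 at index 1, swap → [34, 19, 1, 11, -16, -15, -17, -12, 4]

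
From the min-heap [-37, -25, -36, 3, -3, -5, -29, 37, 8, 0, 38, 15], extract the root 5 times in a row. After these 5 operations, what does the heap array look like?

extract-min #1 returns -37:
  remove root -37; move last element 15 to root → [15, -25, -36, 3, -3, -5, -29, 37, 8, 0, 38]
  15 vs smaller child -36 at index 2, swap → [-36, -25, 15, 3, -3, -5, -29, 37, 8, 0, 38]
  15 vs smaller child -29 at index 6, swap → [-36, -25, -29, 3, -3, -5, 15, 37, 8, 0, 38]
extract-min #2 returns -36:
  remove root -36; move last element 38 to root → [38, -25, -29, 3, -3, -5, 15, 37, 8, 0]
  38 vs smaller child -29 at index 2, swap → [-29, -25, 38, 3, -3, -5, 15, 37, 8, 0]
  38 vs smaller child -5 at index 5, swap → [-29, -25, -5, 3, -3, 38, 15, 37, 8, 0]
extract-min #3 returns -29:
  remove root -29; move last element 0 to root → [0, -25, -5, 3, -3, 38, 15, 37, 8]
  0 vs smaller child -25 at index 1, swap → [-25, 0, -5, 3, -3, 38, 15, 37, 8]
  0 vs smaller child -3 at index 4, swap → [-25, -3, -5, 3, 0, 38, 15, 37, 8]
extract-min #4 returns -25:
  remove root -25; move last element 8 to root → [8, -3, -5, 3, 0, 38, 15, 37]
  8 vs smaller child -5 at index 2, swap → [-5, -3, 8, 3, 0, 38, 15, 37]
extract-min #5 returns -5:
  remove root -5; move last element 37 to root → [37, -3, 8, 3, 0, 38, 15]
  37 vs smaller child -3 at index 1, swap → [-3, 37, 8, 3, 0, 38, 15]
  37 vs smaller child 0 at index 4, swap → [-3, 0, 8, 3, 37, 38, 15]

[-3, 0, 8, 3, 37, 38, 15]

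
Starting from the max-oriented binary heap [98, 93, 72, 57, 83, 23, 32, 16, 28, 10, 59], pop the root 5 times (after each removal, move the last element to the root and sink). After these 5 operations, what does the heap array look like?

[57, 28, 32, 16, 10, 23]

extract-max #1 returns 98:
  remove root 98; move last element 59 to root → [59, 93, 72, 57, 83, 23, 32, 16, 28, 10]
  59 vs larger child 93 at index 1, swap → [93, 59, 72, 57, 83, 23, 32, 16, 28, 10]
  59 vs larger child 83 at index 4, swap → [93, 83, 72, 57, 59, 23, 32, 16, 28, 10]
extract-max #2 returns 93:
  remove root 93; move last element 10 to root → [10, 83, 72, 57, 59, 23, 32, 16, 28]
  10 vs larger child 83 at index 1, swap → [83, 10, 72, 57, 59, 23, 32, 16, 28]
  10 vs larger child 59 at index 4, swap → [83, 59, 72, 57, 10, 23, 32, 16, 28]
extract-max #3 returns 83:
  remove root 83; move last element 28 to root → [28, 59, 72, 57, 10, 23, 32, 16]
  28 vs larger child 72 at index 2, swap → [72, 59, 28, 57, 10, 23, 32, 16]
  28 vs larger child 32 at index 6, swap → [72, 59, 32, 57, 10, 23, 28, 16]
extract-max #4 returns 72:
  remove root 72; move last element 16 to root → [16, 59, 32, 57, 10, 23, 28]
  16 vs larger child 59 at index 1, swap → [59, 16, 32, 57, 10, 23, 28]
  16 vs larger child 57 at index 3, swap → [59, 57, 32, 16, 10, 23, 28]
extract-max #5 returns 59:
  remove root 59; move last element 28 to root → [28, 57, 32, 16, 10, 23]
  28 vs larger child 57 at index 1, swap → [57, 28, 32, 16, 10, 23]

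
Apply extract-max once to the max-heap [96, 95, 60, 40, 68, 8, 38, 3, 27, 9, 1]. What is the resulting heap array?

[95, 68, 60, 40, 9, 8, 38, 3, 27, 1]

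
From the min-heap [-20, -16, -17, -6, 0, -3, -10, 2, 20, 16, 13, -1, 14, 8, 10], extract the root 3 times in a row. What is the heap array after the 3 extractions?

extract-min #1 returns -20:
  remove root -20; move last element 10 to root → [10, -16, -17, -6, 0, -3, -10, 2, 20, 16, 13, -1, 14, 8]
  10 vs smaller child -17 at index 2, swap → [-17, -16, 10, -6, 0, -3, -10, 2, 20, 16, 13, -1, 14, 8]
  10 vs smaller child -10 at index 6, swap → [-17, -16, -10, -6, 0, -3, 10, 2, 20, 16, 13, -1, 14, 8]
  10 vs only child 8 at index 13, swap → [-17, -16, -10, -6, 0, -3, 8, 2, 20, 16, 13, -1, 14, 10]
extract-min #2 returns -17:
  remove root -17; move last element 10 to root → [10, -16, -10, -6, 0, -3, 8, 2, 20, 16, 13, -1, 14]
  10 vs smaller child -16 at index 1, swap → [-16, 10, -10, -6, 0, -3, 8, 2, 20, 16, 13, -1, 14]
  10 vs smaller child -6 at index 3, swap → [-16, -6, -10, 10, 0, -3, 8, 2, 20, 16, 13, -1, 14]
  10 vs smaller child 2 at index 7, swap → [-16, -6, -10, 2, 0, -3, 8, 10, 20, 16, 13, -1, 14]
extract-min #3 returns -16:
  remove root -16; move last element 14 to root → [14, -6, -10, 2, 0, -3, 8, 10, 20, 16, 13, -1]
  14 vs smaller child -10 at index 2, swap → [-10, -6, 14, 2, 0, -3, 8, 10, 20, 16, 13, -1]
  14 vs smaller child -3 at index 5, swap → [-10, -6, -3, 2, 0, 14, 8, 10, 20, 16, 13, -1]
  14 vs only child -1 at index 11, swap → [-10, -6, -3, 2, 0, -1, 8, 10, 20, 16, 13, 14]

[-10, -6, -3, 2, 0, -1, 8, 10, 20, 16, 13, 14]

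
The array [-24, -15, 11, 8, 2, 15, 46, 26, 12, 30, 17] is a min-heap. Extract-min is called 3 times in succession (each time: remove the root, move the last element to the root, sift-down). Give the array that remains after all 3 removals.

[8, 12, 11, 26, 17, 15, 46, 30]

extract-min #1 returns -24:
  remove root -24; move last element 17 to root → [17, -15, 11, 8, 2, 15, 46, 26, 12, 30]
  17 vs smaller child -15 at index 1, swap → [-15, 17, 11, 8, 2, 15, 46, 26, 12, 30]
  17 vs smaller child 2 at index 4, swap → [-15, 2, 11, 8, 17, 15, 46, 26, 12, 30]
extract-min #2 returns -15:
  remove root -15; move last element 30 to root → [30, 2, 11, 8, 17, 15, 46, 26, 12]
  30 vs smaller child 2 at index 1, swap → [2, 30, 11, 8, 17, 15, 46, 26, 12]
  30 vs smaller child 8 at index 3, swap → [2, 8, 11, 30, 17, 15, 46, 26, 12]
  30 vs smaller child 12 at index 8, swap → [2, 8, 11, 12, 17, 15, 46, 26, 30]
extract-min #3 returns 2:
  remove root 2; move last element 30 to root → [30, 8, 11, 12, 17, 15, 46, 26]
  30 vs smaller child 8 at index 1, swap → [8, 30, 11, 12, 17, 15, 46, 26]
  30 vs smaller child 12 at index 3, swap → [8, 12, 11, 30, 17, 15, 46, 26]
  30 vs only child 26 at index 7, swap → [8, 12, 11, 26, 17, 15, 46, 30]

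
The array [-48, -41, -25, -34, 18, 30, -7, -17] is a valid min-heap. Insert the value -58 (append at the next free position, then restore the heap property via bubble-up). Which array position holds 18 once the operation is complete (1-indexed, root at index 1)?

append -58 at index 9 → [-48, -41, -25, -34, 18, 30, -7, -17, -58]
-58 < parent -34 at index 4, swap → [-48, -41, -25, -58, 18, 30, -7, -17, -34]
-58 < parent -41 at index 2, swap → [-48, -58, -25, -41, 18, 30, -7, -17, -34]
-58 < parent -48 at index 1, swap → [-58, -48, -25, -41, 18, 30, -7, -17, -34]
resulting array: [-58, -48, -25, -41, 18, 30, -7, -17, -34]

5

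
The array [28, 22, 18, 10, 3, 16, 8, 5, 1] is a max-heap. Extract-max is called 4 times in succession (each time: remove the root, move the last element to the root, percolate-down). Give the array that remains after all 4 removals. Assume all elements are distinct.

extract-max #1 returns 28:
  remove root 28; move last element 1 to root → [1, 22, 18, 10, 3, 16, 8, 5]
  1 vs larger child 22 at index 1, swap → [22, 1, 18, 10, 3, 16, 8, 5]
  1 vs larger child 10 at index 3, swap → [22, 10, 18, 1, 3, 16, 8, 5]
  1 vs only child 5 at index 7, swap → [22, 10, 18, 5, 3, 16, 8, 1]
extract-max #2 returns 22:
  remove root 22; move last element 1 to root → [1, 10, 18, 5, 3, 16, 8]
  1 vs larger child 18 at index 2, swap → [18, 10, 1, 5, 3, 16, 8]
  1 vs larger child 16 at index 5, swap → [18, 10, 16, 5, 3, 1, 8]
extract-max #3 returns 18:
  remove root 18; move last element 8 to root → [8, 10, 16, 5, 3, 1]
  8 vs larger child 16 at index 2, swap → [16, 10, 8, 5, 3, 1]
extract-max #4 returns 16:
  remove root 16; move last element 1 to root → [1, 10, 8, 5, 3]
  1 vs larger child 10 at index 1, swap → [10, 1, 8, 5, 3]
  1 vs larger child 5 at index 3, swap → [10, 5, 8, 1, 3]

[10, 5, 8, 1, 3]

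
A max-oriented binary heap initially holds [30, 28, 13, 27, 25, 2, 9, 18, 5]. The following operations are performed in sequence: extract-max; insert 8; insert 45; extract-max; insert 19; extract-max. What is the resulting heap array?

[27, 25, 13, 18, 19, 2, 9, 5, 8]

extract-max → returns 30:
  remove root 30; move last element 5 to root → [5, 28, 13, 27, 25, 2, 9, 18]
  5 vs larger child 28 at index 1, swap → [28, 5, 13, 27, 25, 2, 9, 18]
  5 vs larger child 27 at index 3, swap → [28, 27, 13, 5, 25, 2, 9, 18]
  5 vs only child 18 at index 7, swap → [28, 27, 13, 18, 25, 2, 9, 5]
insert 8:
  append 8 at index 8 → [28, 27, 13, 18, 25, 2, 9, 5, 8] (no swap needed)
insert 45:
  append 45 at index 9 → [28, 27, 13, 18, 25, 2, 9, 5, 8, 45]
  45 > parent 25 at index 4, swap → [28, 27, 13, 18, 45, 2, 9, 5, 8, 25]
  45 > parent 27 at index 1, swap → [28, 45, 13, 18, 27, 2, 9, 5, 8, 25]
  45 > parent 28 at index 0, swap → [45, 28, 13, 18, 27, 2, 9, 5, 8, 25]
extract-max → returns 45:
  remove root 45; move last element 25 to root → [25, 28, 13, 18, 27, 2, 9, 5, 8]
  25 vs larger child 28 at index 1, swap → [28, 25, 13, 18, 27, 2, 9, 5, 8]
  25 vs larger child 27 at index 4, swap → [28, 27, 13, 18, 25, 2, 9, 5, 8]
insert 19:
  append 19 at index 9 → [28, 27, 13, 18, 25, 2, 9, 5, 8, 19] (no swap needed)
extract-max → returns 28:
  remove root 28; move last element 19 to root → [19, 27, 13, 18, 25, 2, 9, 5, 8]
  19 vs larger child 27 at index 1, swap → [27, 19, 13, 18, 25, 2, 9, 5, 8]
  19 vs larger child 25 at index 4, swap → [27, 25, 13, 18, 19, 2, 9, 5, 8]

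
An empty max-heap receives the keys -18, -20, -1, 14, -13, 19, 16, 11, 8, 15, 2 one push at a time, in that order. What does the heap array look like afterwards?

[19, 15, 16, 8, 11, -18, 14, -20, -1, -13, 2]

Insert -18:
  append -18 at index 0 → [-18] (no swap needed)
Insert -20:
  append -20 at index 1 → [-18, -20] (no swap needed)
Insert -1:
  append -1 at index 2 → [-18, -20, -1]
  -1 > parent -18 at index 0, swap → [-1, -20, -18]
Insert 14:
  append 14 at index 3 → [-1, -20, -18, 14]
  14 > parent -20 at index 1, swap → [-1, 14, -18, -20]
  14 > parent -1 at index 0, swap → [14, -1, -18, -20]
Insert -13:
  append -13 at index 4 → [14, -1, -18, -20, -13] (no swap needed)
Insert 19:
  append 19 at index 5 → [14, -1, -18, -20, -13, 19]
  19 > parent -18 at index 2, swap → [14, -1, 19, -20, -13, -18]
  19 > parent 14 at index 0, swap → [19, -1, 14, -20, -13, -18]
Insert 16:
  append 16 at index 6 → [19, -1, 14, -20, -13, -18, 16]
  16 > parent 14 at index 2, swap → [19, -1, 16, -20, -13, -18, 14]
Insert 11:
  append 11 at index 7 → [19, -1, 16, -20, -13, -18, 14, 11]
  11 > parent -20 at index 3, swap → [19, -1, 16, 11, -13, -18, 14, -20]
  11 > parent -1 at index 1, swap → [19, 11, 16, -1, -13, -18, 14, -20]
Insert 8:
  append 8 at index 8 → [19, 11, 16, -1, -13, -18, 14, -20, 8]
  8 > parent -1 at index 3, swap → [19, 11, 16, 8, -13, -18, 14, -20, -1]
Insert 15:
  append 15 at index 9 → [19, 11, 16, 8, -13, -18, 14, -20, -1, 15]
  15 > parent -13 at index 4, swap → [19, 11, 16, 8, 15, -18, 14, -20, -1, -13]
  15 > parent 11 at index 1, swap → [19, 15, 16, 8, 11, -18, 14, -20, -1, -13]
Insert 2:
  append 2 at index 10 → [19, 15, 16, 8, 11, -18, 14, -20, -1, -13, 2] (no swap needed)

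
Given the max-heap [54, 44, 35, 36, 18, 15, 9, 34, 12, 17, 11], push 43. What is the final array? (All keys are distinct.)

append 43 at index 11 → [54, 44, 35, 36, 18, 15, 9, 34, 12, 17, 11, 43]
43 > parent 15 at index 5, swap → [54, 44, 35, 36, 18, 43, 9, 34, 12, 17, 11, 15]
43 > parent 35 at index 2, swap → [54, 44, 43, 36, 18, 35, 9, 34, 12, 17, 11, 15]

[54, 44, 43, 36, 18, 35, 9, 34, 12, 17, 11, 15]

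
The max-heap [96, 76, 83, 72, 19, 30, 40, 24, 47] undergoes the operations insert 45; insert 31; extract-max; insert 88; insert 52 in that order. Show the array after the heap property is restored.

insert 45:
  append 45 at index 9 → [96, 76, 83, 72, 19, 30, 40, 24, 47, 45]
  45 > parent 19 at index 4, swap → [96, 76, 83, 72, 45, 30, 40, 24, 47, 19]
insert 31:
  append 31 at index 10 → [96, 76, 83, 72, 45, 30, 40, 24, 47, 19, 31] (no swap needed)
extract-max → returns 96:
  remove root 96; move last element 31 to root → [31, 76, 83, 72, 45, 30, 40, 24, 47, 19]
  31 vs larger child 83 at index 2, swap → [83, 76, 31, 72, 45, 30, 40, 24, 47, 19]
  31 vs larger child 40 at index 6, swap → [83, 76, 40, 72, 45, 30, 31, 24, 47, 19]
insert 88:
  append 88 at index 10 → [83, 76, 40, 72, 45, 30, 31, 24, 47, 19, 88]
  88 > parent 45 at index 4, swap → [83, 76, 40, 72, 88, 30, 31, 24, 47, 19, 45]
  88 > parent 76 at index 1, swap → [83, 88, 40, 72, 76, 30, 31, 24, 47, 19, 45]
  88 > parent 83 at index 0, swap → [88, 83, 40, 72, 76, 30, 31, 24, 47, 19, 45]
insert 52:
  append 52 at index 11 → [88, 83, 40, 72, 76, 30, 31, 24, 47, 19, 45, 52]
  52 > parent 30 at index 5, swap → [88, 83, 40, 72, 76, 52, 31, 24, 47, 19, 45, 30]
  52 > parent 40 at index 2, swap → [88, 83, 52, 72, 76, 40, 31, 24, 47, 19, 45, 30]

[88, 83, 52, 72, 76, 40, 31, 24, 47, 19, 45, 30]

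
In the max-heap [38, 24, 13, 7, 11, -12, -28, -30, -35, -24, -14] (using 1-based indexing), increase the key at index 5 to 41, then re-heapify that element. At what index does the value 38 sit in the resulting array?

set index 5 from 11 to 41 → [38, 24, 13, 7, 41, -12, -28, -30, -35, -24, -14]
41 > parent 24 at index 2, swap → [38, 41, 13, 7, 24, -12, -28, -30, -35, -24, -14]
41 > parent 38 at index 1, swap → [41, 38, 13, 7, 24, -12, -28, -30, -35, -24, -14]
resulting array: [41, 38, 13, 7, 24, -12, -28, -30, -35, -24, -14]

2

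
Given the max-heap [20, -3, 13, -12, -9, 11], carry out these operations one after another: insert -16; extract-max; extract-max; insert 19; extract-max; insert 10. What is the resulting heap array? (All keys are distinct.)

[11, -3, 10, -12, -9, -16]

insert -16:
  append -16 at index 6 → [20, -3, 13, -12, -9, 11, -16] (no swap needed)
extract-max → returns 20:
  remove root 20; move last element -16 to root → [-16, -3, 13, -12, -9, 11]
  -16 vs larger child 13 at index 2, swap → [13, -3, -16, -12, -9, 11]
  -16 vs only child 11 at index 5, swap → [13, -3, 11, -12, -9, -16]
extract-max → returns 13:
  remove root 13; move last element -16 to root → [-16, -3, 11, -12, -9]
  -16 vs larger child 11 at index 2, swap → [11, -3, -16, -12, -9]
insert 19:
  append 19 at index 5 → [11, -3, -16, -12, -9, 19]
  19 > parent -16 at index 2, swap → [11, -3, 19, -12, -9, -16]
  19 > parent 11 at index 0, swap → [19, -3, 11, -12, -9, -16]
extract-max → returns 19:
  remove root 19; move last element -16 to root → [-16, -3, 11, -12, -9]
  -16 vs larger child 11 at index 2, swap → [11, -3, -16, -12, -9]
insert 10:
  append 10 at index 5 → [11, -3, -16, -12, -9, 10]
  10 > parent -16 at index 2, swap → [11, -3, 10, -12, -9, -16]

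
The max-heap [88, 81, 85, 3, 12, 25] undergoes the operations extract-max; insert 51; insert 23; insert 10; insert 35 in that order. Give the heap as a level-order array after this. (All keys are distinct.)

[85, 81, 51, 35, 12, 25, 23, 3, 10]

extract-max → returns 88:
  remove root 88; move last element 25 to root → [25, 81, 85, 3, 12]
  25 vs larger child 85 at index 2, swap → [85, 81, 25, 3, 12]
insert 51:
  append 51 at index 5 → [85, 81, 25, 3, 12, 51]
  51 > parent 25 at index 2, swap → [85, 81, 51, 3, 12, 25]
insert 23:
  append 23 at index 6 → [85, 81, 51, 3, 12, 25, 23] (no swap needed)
insert 10:
  append 10 at index 7 → [85, 81, 51, 3, 12, 25, 23, 10]
  10 > parent 3 at index 3, swap → [85, 81, 51, 10, 12, 25, 23, 3]
insert 35:
  append 35 at index 8 → [85, 81, 51, 10, 12, 25, 23, 3, 35]
  35 > parent 10 at index 3, swap → [85, 81, 51, 35, 12, 25, 23, 3, 10]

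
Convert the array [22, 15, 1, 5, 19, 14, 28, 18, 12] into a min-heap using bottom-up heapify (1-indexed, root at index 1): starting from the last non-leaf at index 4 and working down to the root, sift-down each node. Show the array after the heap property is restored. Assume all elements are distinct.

sift down from index 4: already satisfies heap property
sift down from index 3: already satisfies heap property
sift down from index 2:
  15 vs smaller child 5 at index 4, swap → [22, 5, 1, 15, 19, 14, 28, 18, 12]
  15 vs smaller child 12 at index 9, swap → [22, 5, 1, 12, 19, 14, 28, 18, 15]
sift down from index 1:
  22 vs smaller child 1 at index 3, swap → [1, 5, 22, 12, 19, 14, 28, 18, 15]
  22 vs smaller child 14 at index 6, swap → [1, 5, 14, 12, 19, 22, 28, 18, 15]

[1, 5, 14, 12, 19, 22, 28, 18, 15]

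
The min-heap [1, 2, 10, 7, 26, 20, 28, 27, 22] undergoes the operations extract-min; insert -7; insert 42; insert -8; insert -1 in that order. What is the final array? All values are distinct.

[-8, -7, -1, 7, 2, 10, 28, 27, 22, 42, 26, 20]

extract-min → returns 1:
  remove root 1; move last element 22 to root → [22, 2, 10, 7, 26, 20, 28, 27]
  22 vs smaller child 2 at index 1, swap → [2, 22, 10, 7, 26, 20, 28, 27]
  22 vs smaller child 7 at index 3, swap → [2, 7, 10, 22, 26, 20, 28, 27]
insert -7:
  append -7 at index 8 → [2, 7, 10, 22, 26, 20, 28, 27, -7]
  -7 < parent 22 at index 3, swap → [2, 7, 10, -7, 26, 20, 28, 27, 22]
  -7 < parent 7 at index 1, swap → [2, -7, 10, 7, 26, 20, 28, 27, 22]
  -7 < parent 2 at index 0, swap → [-7, 2, 10, 7, 26, 20, 28, 27, 22]
insert 42:
  append 42 at index 9 → [-7, 2, 10, 7, 26, 20, 28, 27, 22, 42] (no swap needed)
insert -8:
  append -8 at index 10 → [-7, 2, 10, 7, 26, 20, 28, 27, 22, 42, -8]
  -8 < parent 26 at index 4, swap → [-7, 2, 10, 7, -8, 20, 28, 27, 22, 42, 26]
  -8 < parent 2 at index 1, swap → [-7, -8, 10, 7, 2, 20, 28, 27, 22, 42, 26]
  -8 < parent -7 at index 0, swap → [-8, -7, 10, 7, 2, 20, 28, 27, 22, 42, 26]
insert -1:
  append -1 at index 11 → [-8, -7, 10, 7, 2, 20, 28, 27, 22, 42, 26, -1]
  -1 < parent 20 at index 5, swap → [-8, -7, 10, 7, 2, -1, 28, 27, 22, 42, 26, 20]
  -1 < parent 10 at index 2, swap → [-8, -7, -1, 7, 2, 10, 28, 27, 22, 42, 26, 20]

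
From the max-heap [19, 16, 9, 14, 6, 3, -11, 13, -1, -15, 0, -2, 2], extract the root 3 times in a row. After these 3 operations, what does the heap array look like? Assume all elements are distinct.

extract-max #1 returns 19:
  remove root 19; move last element 2 to root → [2, 16, 9, 14, 6, 3, -11, 13, -1, -15, 0, -2]
  2 vs larger child 16 at index 1, swap → [16, 2, 9, 14, 6, 3, -11, 13, -1, -15, 0, -2]
  2 vs larger child 14 at index 3, swap → [16, 14, 9, 2, 6, 3, -11, 13, -1, -15, 0, -2]
  2 vs larger child 13 at index 7, swap → [16, 14, 9, 13, 6, 3, -11, 2, -1, -15, 0, -2]
extract-max #2 returns 16:
  remove root 16; move last element -2 to root → [-2, 14, 9, 13, 6, 3, -11, 2, -1, -15, 0]
  -2 vs larger child 14 at index 1, swap → [14, -2, 9, 13, 6, 3, -11, 2, -1, -15, 0]
  -2 vs larger child 13 at index 3, swap → [14, 13, 9, -2, 6, 3, -11, 2, -1, -15, 0]
  -2 vs larger child 2 at index 7, swap → [14, 13, 9, 2, 6, 3, -11, -2, -1, -15, 0]
extract-max #3 returns 14:
  remove root 14; move last element 0 to root → [0, 13, 9, 2, 6, 3, -11, -2, -1, -15]
  0 vs larger child 13 at index 1, swap → [13, 0, 9, 2, 6, 3, -11, -2, -1, -15]
  0 vs larger child 6 at index 4, swap → [13, 6, 9, 2, 0, 3, -11, -2, -1, -15]

[13, 6, 9, 2, 0, 3, -11, -2, -1, -15]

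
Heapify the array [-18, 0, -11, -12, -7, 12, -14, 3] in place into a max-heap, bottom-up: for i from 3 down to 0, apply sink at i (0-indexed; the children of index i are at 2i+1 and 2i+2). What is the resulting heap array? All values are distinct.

sift down from index 3:
  -12 vs only child 3 at index 7, swap → [-18, 0, -11, 3, -7, 12, -14, -12]
sift down from index 2:
  -11 vs larger child 12 at index 5, swap → [-18, 0, 12, 3, -7, -11, -14, -12]
sift down from index 1:
  0 vs larger child 3 at index 3, swap → [-18, 3, 12, 0, -7, -11, -14, -12]
sift down from index 0:
  -18 vs larger child 12 at index 2, swap → [12, 3, -18, 0, -7, -11, -14, -12]
  -18 vs larger child -11 at index 5, swap → [12, 3, -11, 0, -7, -18, -14, -12]

[12, 3, -11, 0, -7, -18, -14, -12]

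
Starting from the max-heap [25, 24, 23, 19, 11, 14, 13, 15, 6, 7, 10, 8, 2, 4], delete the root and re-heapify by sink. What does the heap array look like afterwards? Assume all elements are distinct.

[24, 19, 23, 15, 11, 14, 13, 4, 6, 7, 10, 8, 2]

remove root 25; move last element 4 to root → [4, 24, 23, 19, 11, 14, 13, 15, 6, 7, 10, 8, 2]
4 vs larger child 24 at index 1, swap → [24, 4, 23, 19, 11, 14, 13, 15, 6, 7, 10, 8, 2]
4 vs larger child 19 at index 3, swap → [24, 19, 23, 4, 11, 14, 13, 15, 6, 7, 10, 8, 2]
4 vs larger child 15 at index 7, swap → [24, 19, 23, 15, 11, 14, 13, 4, 6, 7, 10, 8, 2]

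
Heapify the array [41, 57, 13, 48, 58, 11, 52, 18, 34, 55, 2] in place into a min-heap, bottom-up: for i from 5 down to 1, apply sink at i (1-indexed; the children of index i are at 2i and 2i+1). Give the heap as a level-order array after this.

[2, 18, 11, 34, 55, 13, 52, 48, 41, 57, 58]

sift down from index 5:
  58 vs smaller child 2 at index 11, swap → [41, 57, 13, 48, 2, 11, 52, 18, 34, 55, 58]
sift down from index 4:
  48 vs smaller child 18 at index 8, swap → [41, 57, 13, 18, 2, 11, 52, 48, 34, 55, 58]
sift down from index 3:
  13 vs smaller child 11 at index 6, swap → [41, 57, 11, 18, 2, 13, 52, 48, 34, 55, 58]
sift down from index 2:
  57 vs smaller child 2 at index 5, swap → [41, 2, 11, 18, 57, 13, 52, 48, 34, 55, 58]
  57 vs smaller child 55 at index 10, swap → [41, 2, 11, 18, 55, 13, 52, 48, 34, 57, 58]
sift down from index 1:
  41 vs smaller child 2 at index 2, swap → [2, 41, 11, 18, 55, 13, 52, 48, 34, 57, 58]
  41 vs smaller child 18 at index 4, swap → [2, 18, 11, 41, 55, 13, 52, 48, 34, 57, 58]
  41 vs smaller child 34 at index 9, swap → [2, 18, 11, 34, 55, 13, 52, 48, 41, 57, 58]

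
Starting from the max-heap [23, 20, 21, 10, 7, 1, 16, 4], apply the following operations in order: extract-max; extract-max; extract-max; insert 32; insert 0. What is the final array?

[32, 10, 16, 4, 7, 1, 0]

extract-max → returns 23:
  remove root 23; move last element 4 to root → [4, 20, 21, 10, 7, 1, 16]
  4 vs larger child 21 at index 2, swap → [21, 20, 4, 10, 7, 1, 16]
  4 vs larger child 16 at index 6, swap → [21, 20, 16, 10, 7, 1, 4]
extract-max → returns 21:
  remove root 21; move last element 4 to root → [4, 20, 16, 10, 7, 1]
  4 vs larger child 20 at index 1, swap → [20, 4, 16, 10, 7, 1]
  4 vs larger child 10 at index 3, swap → [20, 10, 16, 4, 7, 1]
extract-max → returns 20:
  remove root 20; move last element 1 to root → [1, 10, 16, 4, 7]
  1 vs larger child 16 at index 2, swap → [16, 10, 1, 4, 7]
insert 32:
  append 32 at index 5 → [16, 10, 1, 4, 7, 32]
  32 > parent 1 at index 2, swap → [16, 10, 32, 4, 7, 1]
  32 > parent 16 at index 0, swap → [32, 10, 16, 4, 7, 1]
insert 0:
  append 0 at index 6 → [32, 10, 16, 4, 7, 1, 0] (no swap needed)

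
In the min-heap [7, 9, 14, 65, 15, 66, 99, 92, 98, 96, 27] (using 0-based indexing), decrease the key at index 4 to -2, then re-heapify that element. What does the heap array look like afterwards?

set index 4 from 15 to -2 → [7, 9, 14, 65, -2, 66, 99, 92, 98, 96, 27]
-2 < parent 9 at index 1, swap → [7, -2, 14, 65, 9, 66, 99, 92, 98, 96, 27]
-2 < parent 7 at index 0, swap → [-2, 7, 14, 65, 9, 66, 99, 92, 98, 96, 27]

[-2, 7, 14, 65, 9, 66, 99, 92, 98, 96, 27]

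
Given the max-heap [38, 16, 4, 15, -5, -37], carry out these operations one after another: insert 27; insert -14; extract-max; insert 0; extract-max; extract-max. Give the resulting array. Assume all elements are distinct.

[15, 0, 4, -14, -5, -37]

insert 27:
  append 27 at index 6 → [38, 16, 4, 15, -5, -37, 27]
  27 > parent 4 at index 2, swap → [38, 16, 27, 15, -5, -37, 4]
insert -14:
  append -14 at index 7 → [38, 16, 27, 15, -5, -37, 4, -14] (no swap needed)
extract-max → returns 38:
  remove root 38; move last element -14 to root → [-14, 16, 27, 15, -5, -37, 4]
  -14 vs larger child 27 at index 2, swap → [27, 16, -14, 15, -5, -37, 4]
  -14 vs larger child 4 at index 6, swap → [27, 16, 4, 15, -5, -37, -14]
insert 0:
  append 0 at index 7 → [27, 16, 4, 15, -5, -37, -14, 0] (no swap needed)
extract-max → returns 27:
  remove root 27; move last element 0 to root → [0, 16, 4, 15, -5, -37, -14]
  0 vs larger child 16 at index 1, swap → [16, 0, 4, 15, -5, -37, -14]
  0 vs larger child 15 at index 3, swap → [16, 15, 4, 0, -5, -37, -14]
extract-max → returns 16:
  remove root 16; move last element -14 to root → [-14, 15, 4, 0, -5, -37]
  -14 vs larger child 15 at index 1, swap → [15, -14, 4, 0, -5, -37]
  -14 vs larger child 0 at index 3, swap → [15, 0, 4, -14, -5, -37]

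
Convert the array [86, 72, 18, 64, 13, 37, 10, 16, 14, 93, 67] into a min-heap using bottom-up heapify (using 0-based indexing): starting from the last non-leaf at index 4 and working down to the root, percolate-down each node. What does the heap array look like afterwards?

sift down from index 4: already satisfies heap property
sift down from index 3:
  64 vs smaller child 14 at index 8, swap → [86, 72, 18, 14, 13, 37, 10, 16, 64, 93, 67]
sift down from index 2:
  18 vs smaller child 10 at index 6, swap → [86, 72, 10, 14, 13, 37, 18, 16, 64, 93, 67]
sift down from index 1:
  72 vs smaller child 13 at index 4, swap → [86, 13, 10, 14, 72, 37, 18, 16, 64, 93, 67]
  72 vs smaller child 67 at index 10, swap → [86, 13, 10, 14, 67, 37, 18, 16, 64, 93, 72]
sift down from index 0:
  86 vs smaller child 10 at index 2, swap → [10, 13, 86, 14, 67, 37, 18, 16, 64, 93, 72]
  86 vs smaller child 18 at index 6, swap → [10, 13, 18, 14, 67, 37, 86, 16, 64, 93, 72]

[10, 13, 18, 14, 67, 37, 86, 16, 64, 93, 72]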